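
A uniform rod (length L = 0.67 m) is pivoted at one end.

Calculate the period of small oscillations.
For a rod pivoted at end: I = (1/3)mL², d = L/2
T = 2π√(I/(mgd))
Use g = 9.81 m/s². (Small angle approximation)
I/m = (1/3)L² = 0.1496 m²; d = L/2 = 0.335 m
T = 2π√(I/(mgd)) = 2π√(0.1496/(9.81×0.335)) = 1.341 s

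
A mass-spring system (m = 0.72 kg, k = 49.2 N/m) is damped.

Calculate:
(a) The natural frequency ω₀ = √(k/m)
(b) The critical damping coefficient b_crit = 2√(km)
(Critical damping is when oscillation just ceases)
ω₀ = √(k/m) = √(49.2/0.72) = 8.266 rad/s
b_crit = 2√(km) = 2√(49.2×0.72) = 11.9 kg/s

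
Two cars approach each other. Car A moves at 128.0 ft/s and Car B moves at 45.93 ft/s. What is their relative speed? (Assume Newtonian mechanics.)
v_rel = v_A + v_B = 128.0 + 45.93 = 173.9 ft/s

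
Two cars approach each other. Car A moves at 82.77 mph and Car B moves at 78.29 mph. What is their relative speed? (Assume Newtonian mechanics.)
v_rel = v_A + v_B = 82.77 + 78.29 = 161.1 mph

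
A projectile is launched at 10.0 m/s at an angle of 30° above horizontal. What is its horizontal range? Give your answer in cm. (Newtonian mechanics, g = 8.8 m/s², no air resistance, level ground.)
R = v₀² sin(2θ) / g (with unit conversion) = 984.1 cm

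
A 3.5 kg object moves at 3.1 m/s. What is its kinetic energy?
KE = ½mv² = ½×3.5×3.1² = 16.8175 J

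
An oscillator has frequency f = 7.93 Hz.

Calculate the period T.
T = 1/f = 1/7.93 = 0.1261 s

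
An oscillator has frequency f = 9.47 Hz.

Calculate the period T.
T = 1/f = 1/9.47 = 0.1056 s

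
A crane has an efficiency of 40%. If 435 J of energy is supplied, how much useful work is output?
W_out = η × W_in = 0.4 × 435 = 174.0 J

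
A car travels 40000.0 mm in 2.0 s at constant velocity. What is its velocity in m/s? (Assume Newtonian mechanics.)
v = d/t (with unit conversion) = 20.0 m/s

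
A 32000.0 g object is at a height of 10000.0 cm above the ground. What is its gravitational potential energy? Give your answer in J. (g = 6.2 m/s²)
PE = mgh = 32 kg × 6.2 m/s² × 100 m = 1.984e+04 J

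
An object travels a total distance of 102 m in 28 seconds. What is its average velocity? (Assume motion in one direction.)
v_avg = Δd / Δt = 102 / 28 = 3.64 m/s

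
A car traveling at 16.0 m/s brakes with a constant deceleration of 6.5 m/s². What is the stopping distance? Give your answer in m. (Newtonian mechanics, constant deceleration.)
d = v₀² / (2a) = 19.69 m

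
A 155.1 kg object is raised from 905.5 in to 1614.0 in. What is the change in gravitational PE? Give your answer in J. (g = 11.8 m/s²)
ΔPE = mg(h₂ − h₁) = 155.1 kg × 11.8 m/s² × (41 − 23) m = 3.294e+04 J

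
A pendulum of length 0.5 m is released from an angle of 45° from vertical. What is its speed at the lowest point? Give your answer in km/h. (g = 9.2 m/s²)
h = L(1 − cosθ) = 0.5×(1 − cos45°) = 0.1464 m
v = √(2gh) = √(2×9.2×0.1464) = 1.642 m/s = 5.91 km/h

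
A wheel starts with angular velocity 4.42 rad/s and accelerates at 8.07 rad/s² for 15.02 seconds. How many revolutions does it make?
θ = ω₀t + ½αt² = 4.42×15.02 + ½×8.07×15.02² = 976.69 rad
Revolutions = θ/(2π) = 976.69/(2π) = 155.44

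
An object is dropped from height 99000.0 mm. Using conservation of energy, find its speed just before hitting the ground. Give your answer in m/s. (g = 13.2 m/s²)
mgh = ½mv² → v = √(2gh) = √(2×13.2×99) = 51.12 m/s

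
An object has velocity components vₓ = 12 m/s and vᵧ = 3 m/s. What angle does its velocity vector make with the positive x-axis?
θ = arctan(vᵧ/vₓ) = arctan(3/12) = 14.04°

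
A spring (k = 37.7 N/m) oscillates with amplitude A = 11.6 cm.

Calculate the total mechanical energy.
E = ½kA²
E = ½kA² = ½×37.7×(0.116)² = 0.2536 J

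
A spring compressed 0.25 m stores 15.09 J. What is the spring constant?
PE = ½kx² → k = 2PE/x² = 2×15.09/0.25² = 482.9 N/m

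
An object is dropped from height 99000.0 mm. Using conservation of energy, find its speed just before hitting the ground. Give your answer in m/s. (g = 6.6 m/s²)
mgh = ½mv² → v = √(2gh) = √(2×6.6×99) = 36.15 m/s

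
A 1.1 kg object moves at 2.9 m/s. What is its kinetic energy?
KE = ½mv² = ½×1.1×2.9² = 4.6255 J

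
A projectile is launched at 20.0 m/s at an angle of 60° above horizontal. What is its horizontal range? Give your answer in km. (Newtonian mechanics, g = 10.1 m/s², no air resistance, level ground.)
R = v₀² sin(2θ) / g (with unit conversion) = 0.0343 km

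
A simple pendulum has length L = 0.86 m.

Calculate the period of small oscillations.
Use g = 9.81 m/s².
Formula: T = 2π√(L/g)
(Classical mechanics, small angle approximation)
T = 2π√(L/g) = 2π√(0.86/9.81) = 1.86 s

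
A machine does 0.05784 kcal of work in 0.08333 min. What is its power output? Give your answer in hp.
P = W/t = 242 J / 5 s = 48.4 W = 0.06491 hp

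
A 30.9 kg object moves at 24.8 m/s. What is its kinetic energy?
KE = ½mv² = ½×30.9×24.8² = 9502.368 J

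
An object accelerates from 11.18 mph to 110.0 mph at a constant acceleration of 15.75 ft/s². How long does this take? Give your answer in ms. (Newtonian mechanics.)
t = (v - v₀)/a (with unit conversion) = 9202.0 ms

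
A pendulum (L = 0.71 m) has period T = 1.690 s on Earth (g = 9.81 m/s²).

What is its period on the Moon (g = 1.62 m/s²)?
T = 2π√(L/g), so T_moon/T_earth = √(g_earth/g_moon)
T_moon = 2π√(0.71/1.62) = 4.16 s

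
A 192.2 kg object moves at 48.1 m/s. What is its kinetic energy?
KE = ½mv² = ½×192.2×48.1² = 222337.9 J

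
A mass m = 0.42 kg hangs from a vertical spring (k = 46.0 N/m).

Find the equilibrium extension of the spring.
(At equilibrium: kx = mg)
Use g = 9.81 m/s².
x_eq = mg/k = 0.42×9.81/46.0 = 0.08957 m = 8.957 cm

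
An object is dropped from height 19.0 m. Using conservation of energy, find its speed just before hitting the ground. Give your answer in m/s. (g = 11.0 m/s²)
mgh = ½mv² → v = √(2gh) = √(2×11.0×19) = 20.45 m/s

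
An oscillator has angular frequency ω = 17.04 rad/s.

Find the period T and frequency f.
T = 2π/ω = 2π/17.04 = 0.3687 s; f = ω/2π = 2.712 Hz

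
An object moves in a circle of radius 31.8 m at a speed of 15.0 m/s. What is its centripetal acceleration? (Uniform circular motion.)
a_c = v²/r = 15.0²/31.8 = 225/31.8 = 7.08 m/s²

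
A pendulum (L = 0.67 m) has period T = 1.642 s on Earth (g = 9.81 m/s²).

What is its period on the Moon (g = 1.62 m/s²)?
T = 2π√(L/g), so T_moon/T_earth = √(g_earth/g_moon)
T_moon = 2π√(0.67/1.62) = 4.041 s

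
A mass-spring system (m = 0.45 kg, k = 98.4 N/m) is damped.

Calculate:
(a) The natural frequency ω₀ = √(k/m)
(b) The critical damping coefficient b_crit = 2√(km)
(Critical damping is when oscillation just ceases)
ω₀ = √(k/m) = √(98.4/0.45) = 14.79 rad/s
b_crit = 2√(km) = 2√(98.4×0.45) = 13.31 kg/s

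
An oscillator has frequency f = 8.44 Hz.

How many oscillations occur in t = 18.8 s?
n = f×t = 8.44×18.8 = 158.7 oscillations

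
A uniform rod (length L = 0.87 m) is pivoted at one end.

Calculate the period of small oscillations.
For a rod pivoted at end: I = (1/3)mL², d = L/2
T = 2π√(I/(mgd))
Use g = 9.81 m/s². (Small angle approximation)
I/m = (1/3)L² = 0.2523 m²; d = L/2 = 0.435 m
T = 2π√(I/(mgd)) = 2π√(0.2523/(9.81×0.435)) = 1.528 s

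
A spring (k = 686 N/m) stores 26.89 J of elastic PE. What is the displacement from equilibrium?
PE = ½kx² → x = √(2PE/k) = √(2×26.89/686) = 0.28 m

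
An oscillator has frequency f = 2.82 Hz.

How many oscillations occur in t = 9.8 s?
n = f×t = 2.82×9.8 = 27.64 oscillations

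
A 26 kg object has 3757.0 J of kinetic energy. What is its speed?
KE = ½mv² → v = √(2KE/m) = √(2×3757.0/26) = 17.0 m/s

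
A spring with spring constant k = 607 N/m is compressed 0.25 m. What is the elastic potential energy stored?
PE = ½kx² = ½×607×0.25² = 18.97 J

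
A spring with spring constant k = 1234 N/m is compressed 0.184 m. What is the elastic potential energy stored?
PE = ½kx² = ½×1234×0.184² = 20.89 J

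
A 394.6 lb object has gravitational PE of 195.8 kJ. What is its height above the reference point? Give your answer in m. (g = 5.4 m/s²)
PE = mgh → h = PE/(mg) = 1.958e+05 J / (179 kg × 5.4 m/s²) = 202.6 m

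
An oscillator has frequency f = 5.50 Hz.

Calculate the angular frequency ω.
ω = 2πf = 2π×5.5 = 34.56 rad/s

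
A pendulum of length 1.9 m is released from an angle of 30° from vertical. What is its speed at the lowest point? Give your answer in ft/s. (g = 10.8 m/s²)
h = L(1 − cosθ) = 1.9×(1 − cos30°) = 0.2546 m
v = √(2gh) = √(2×10.8×0.2546) = 2.345 m/s = 7.693 ft/s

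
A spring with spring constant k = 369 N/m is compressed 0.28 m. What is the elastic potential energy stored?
PE = ½kx² = ½×369×0.28² = 14.46 J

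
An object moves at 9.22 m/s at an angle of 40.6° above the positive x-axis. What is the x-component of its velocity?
vₓ = v cos(θ) = 9.22 × cos(40.6°) = 7.0 m/s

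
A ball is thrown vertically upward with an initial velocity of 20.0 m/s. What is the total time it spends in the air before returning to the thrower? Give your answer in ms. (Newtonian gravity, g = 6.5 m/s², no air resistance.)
t_total = 2v₀/g (with unit conversion) = 6154.0 ms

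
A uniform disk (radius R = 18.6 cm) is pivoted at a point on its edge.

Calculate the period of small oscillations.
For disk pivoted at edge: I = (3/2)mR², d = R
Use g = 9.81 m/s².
I/m = (3/2)R² = 0.05189 m²; d = R = 0.186 m
T = 2π√((3/2)R²/(gR)) = 2π√(3R/(2g)) = 1.06 s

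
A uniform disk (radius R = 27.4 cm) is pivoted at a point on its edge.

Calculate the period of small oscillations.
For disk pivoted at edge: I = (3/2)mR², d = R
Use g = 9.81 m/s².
I/m = (3/2)R² = 0.1126 m²; d = R = 0.274 m
T = 2π√((3/2)R²/(gR)) = 2π√(3R/(2g)) = 1.286 s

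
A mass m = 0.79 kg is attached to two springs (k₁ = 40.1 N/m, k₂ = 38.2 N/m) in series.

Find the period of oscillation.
k_eq = k₁k₂/(k₁+k₂) = 19.56 N/m
T = 2π√(m/k_eq) = 2π√(0.79/19.56) = 1.263 s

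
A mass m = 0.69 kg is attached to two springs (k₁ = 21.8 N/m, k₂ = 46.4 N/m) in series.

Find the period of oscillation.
k_eq = k₁k₂/(k₁+k₂) = 14.83 N/m
T = 2π√(m/k_eq) = 2π√(0.69/14.83) = 1.355 s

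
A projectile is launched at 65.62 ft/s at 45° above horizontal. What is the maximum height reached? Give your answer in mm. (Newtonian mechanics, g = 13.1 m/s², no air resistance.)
H = v₀²sin²(θ)/(2g) (with unit conversion) = 7634.0 mm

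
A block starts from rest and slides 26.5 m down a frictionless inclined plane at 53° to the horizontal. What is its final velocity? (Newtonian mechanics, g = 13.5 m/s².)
a = g sin(θ) = 13.5 × sin(53°) = 10.78 m/s²
v = √(2ad) = √(2 × 10.78 × 26.5) = 23.9 m/s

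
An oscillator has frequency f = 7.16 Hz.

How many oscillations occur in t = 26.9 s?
n = f×t = 7.16×26.9 = 192.6 oscillations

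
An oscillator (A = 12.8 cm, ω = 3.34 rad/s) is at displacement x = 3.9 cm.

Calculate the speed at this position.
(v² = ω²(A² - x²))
v = ω√(A² − x²) = 3.34×√(0.128² − 0.039²) = 0.4072 m/s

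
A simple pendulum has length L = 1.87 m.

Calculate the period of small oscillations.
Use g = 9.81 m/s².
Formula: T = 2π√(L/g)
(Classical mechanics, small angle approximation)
T = 2π√(L/g) = 2π√(1.87/9.81) = 2.743 s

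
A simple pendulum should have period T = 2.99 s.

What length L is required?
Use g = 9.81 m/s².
T = 2π√(L/g) → L = g(T/2π)² = 9.81×(2.99/2π)² = 2.222 m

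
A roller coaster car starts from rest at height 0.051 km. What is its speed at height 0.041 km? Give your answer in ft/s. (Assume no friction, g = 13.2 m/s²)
mgh₁ = ½mv₂² + mgh₂ → v₂ = √(2g(h₁−h₂)) = √(2×13.2×(51−41)) = 16.25 m/s = 53.31 ft/s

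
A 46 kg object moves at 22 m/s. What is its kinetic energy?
KE = ½mv² = ½×46×22² = 11132.0 J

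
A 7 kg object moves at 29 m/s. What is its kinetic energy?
KE = ½mv² = ½×7×29² = 2943.5 J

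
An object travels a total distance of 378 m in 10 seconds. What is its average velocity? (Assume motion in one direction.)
v_avg = Δd / Δt = 378 / 10 = 37.8 m/s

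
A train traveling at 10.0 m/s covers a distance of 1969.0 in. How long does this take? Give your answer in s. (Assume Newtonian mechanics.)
t = d/v (with unit conversion) = 5.001 s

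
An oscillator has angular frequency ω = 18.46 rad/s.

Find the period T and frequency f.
T = 2π/ω = 2π/18.46 = 0.3404 s; f = ω/2π = 2.938 Hz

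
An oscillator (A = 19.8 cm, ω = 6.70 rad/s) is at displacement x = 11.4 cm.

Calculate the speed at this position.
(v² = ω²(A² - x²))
v = ω√(A² − x²) = 6.7×√(0.198² − 0.114²) = 1.085 m/s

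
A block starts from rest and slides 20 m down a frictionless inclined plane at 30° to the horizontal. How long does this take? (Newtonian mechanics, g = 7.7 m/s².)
a = g sin(θ) = 7.7 × sin(30°) = 3.85 m/s²
t = √(2d/a) = √(2 × 20 / 3.85) = 3.22 s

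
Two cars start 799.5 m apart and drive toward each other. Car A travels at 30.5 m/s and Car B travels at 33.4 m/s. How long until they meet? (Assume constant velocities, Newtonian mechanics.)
Combined speed: v_combined = 30.5 + 33.4 = 63.9 m/s
Time to meet: t = d/63.9 = 799.5/63.9 = 12.51 s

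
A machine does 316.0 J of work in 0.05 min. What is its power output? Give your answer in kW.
P = W/t = 316 J / 3 s = 105.3 W = 0.1053 kW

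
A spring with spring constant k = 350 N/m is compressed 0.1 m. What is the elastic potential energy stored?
PE = ½kx² = ½×350×0.1² = 1.75 J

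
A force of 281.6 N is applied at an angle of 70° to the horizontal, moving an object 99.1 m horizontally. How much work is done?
W = Fd cosθ = 281.6×99.1×cos(70°) = 9544.6 J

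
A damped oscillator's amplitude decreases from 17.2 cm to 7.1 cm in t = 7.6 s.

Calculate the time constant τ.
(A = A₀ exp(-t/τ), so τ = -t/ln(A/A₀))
A/A₀ = 7.1/17.2 = 0.4128; ln(A/A₀) = -0.8848
τ = −t/ln(A/A₀) = −7.6/-0.8848 = 8.589 s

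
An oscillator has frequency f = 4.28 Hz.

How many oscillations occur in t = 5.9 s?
n = f×t = 4.28×5.9 = 25.25 oscillations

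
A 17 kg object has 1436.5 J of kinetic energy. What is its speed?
KE = ½mv² → v = √(2KE/m) = √(2×1436.5/17) = 13.0 m/s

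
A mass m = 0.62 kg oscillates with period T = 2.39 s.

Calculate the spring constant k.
T = 2π√(m/k) → k = m(2π/T)² = 0.62×(2π/2.39)² = 4.285 N/m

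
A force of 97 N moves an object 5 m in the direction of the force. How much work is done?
W = Fd = 97×5 = 485.0 J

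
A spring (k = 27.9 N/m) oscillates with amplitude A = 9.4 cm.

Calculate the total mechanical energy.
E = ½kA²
E = ½kA² = ½×27.9×(0.094)² = 0.1233 J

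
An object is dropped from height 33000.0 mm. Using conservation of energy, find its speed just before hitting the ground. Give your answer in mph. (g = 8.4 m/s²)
mgh = ½mv² → v = √(2gh) = √(2×8.4×33) = 23.55 m/s = 52.67 mph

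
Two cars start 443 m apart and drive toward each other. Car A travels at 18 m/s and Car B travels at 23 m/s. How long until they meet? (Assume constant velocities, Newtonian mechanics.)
Combined speed: v_combined = 18 + 23 = 41 m/s
Time to meet: t = d/41 = 443/41 = 10.8 s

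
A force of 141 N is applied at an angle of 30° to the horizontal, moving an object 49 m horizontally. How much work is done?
W = Fd cosθ = 141×49×cos(30°) = 5983.4 J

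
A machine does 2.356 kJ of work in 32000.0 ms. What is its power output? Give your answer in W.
P = W/t = 2356 J / 32 s = 73.62 W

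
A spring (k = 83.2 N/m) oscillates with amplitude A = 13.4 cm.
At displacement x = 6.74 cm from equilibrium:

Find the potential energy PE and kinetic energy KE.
E_total = ½kA² = ½×83.2×(0.134)² = 0.747 J
PE = ½kx² = ½×83.2×(0.0674)² = 0.189 J
KE = E_total − PE = 0.558 J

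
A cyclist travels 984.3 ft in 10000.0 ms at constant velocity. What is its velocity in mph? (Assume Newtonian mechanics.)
v = d/t (with unit conversion) = 67.11 mph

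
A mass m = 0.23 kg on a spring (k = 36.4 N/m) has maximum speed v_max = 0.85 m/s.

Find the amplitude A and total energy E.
½mv²_max = ½kA² → A = v_max√(m/k) = 0.85×√(0.23/36.4) = 0.06757 m = 6.757 cm
E = ½mv²_max = ½×0.23×0.85² = 0.08309 J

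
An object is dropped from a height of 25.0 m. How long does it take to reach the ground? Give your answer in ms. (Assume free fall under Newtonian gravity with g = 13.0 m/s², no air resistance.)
t = √(2h/g) (with unit conversion) = 1961.0 ms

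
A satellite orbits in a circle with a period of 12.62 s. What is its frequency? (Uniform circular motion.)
f = 1/T = 1/12.62 = 0.0792 Hz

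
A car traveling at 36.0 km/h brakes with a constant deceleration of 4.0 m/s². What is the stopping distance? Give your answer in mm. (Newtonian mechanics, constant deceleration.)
d = v₀² / (2a) (with unit conversion) = 12500.0 mm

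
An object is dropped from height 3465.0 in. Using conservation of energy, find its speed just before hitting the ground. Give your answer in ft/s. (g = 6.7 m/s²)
mgh = ½mv² → v = √(2gh) = √(2×6.7×88.01) = 34.34 m/s = 112.7 ft/s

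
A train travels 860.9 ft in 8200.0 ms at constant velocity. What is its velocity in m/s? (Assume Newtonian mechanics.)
v = d/t (with unit conversion) = 32.0 m/s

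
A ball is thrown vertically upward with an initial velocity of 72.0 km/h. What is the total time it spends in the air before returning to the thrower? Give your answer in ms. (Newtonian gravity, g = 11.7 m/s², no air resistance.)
t_total = 2v₀/g (with unit conversion) = 3419.0 ms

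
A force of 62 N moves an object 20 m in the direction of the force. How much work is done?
W = Fd = 62×20 = 1240.0 J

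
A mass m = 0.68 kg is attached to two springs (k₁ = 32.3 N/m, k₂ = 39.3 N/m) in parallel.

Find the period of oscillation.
k_eq = k₁+k₂ = 71.6 N/m
T = 2π√(m/k_eq) = 2π√(0.68/71.6) = 0.6123 s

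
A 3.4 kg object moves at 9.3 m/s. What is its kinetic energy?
KE = ½mv² = ½×3.4×9.3² = 147.033 J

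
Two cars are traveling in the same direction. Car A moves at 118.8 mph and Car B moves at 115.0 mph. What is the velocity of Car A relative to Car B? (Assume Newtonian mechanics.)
v_rel = v_A - v_B = 118.8 - 115.0 = 3.8 mph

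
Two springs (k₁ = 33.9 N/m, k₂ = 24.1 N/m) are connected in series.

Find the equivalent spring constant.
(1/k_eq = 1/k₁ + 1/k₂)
1/k_eq = 1/33.9 + 1/24.1 = 0.070992; k_eq = 14.09 N/m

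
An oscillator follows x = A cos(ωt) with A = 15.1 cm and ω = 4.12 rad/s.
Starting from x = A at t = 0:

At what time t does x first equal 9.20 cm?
cos(ωt) = x/A = 9.2/15.1 = 0.6093
ωt = arccos(0.6093) = 0.9157 rad
t = 0.9157/4.12 = 0.2222 s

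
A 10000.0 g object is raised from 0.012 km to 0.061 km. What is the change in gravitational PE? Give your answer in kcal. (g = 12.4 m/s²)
ΔPE = mg(h₂ − h₁) = 10 kg × 12.4 m/s² × (61 − 12) m = 6076 J = 1.452 kcal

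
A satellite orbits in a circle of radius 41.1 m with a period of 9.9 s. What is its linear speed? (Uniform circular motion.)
v = 2πr/T = 2π×41.1/9.9 = 26.08 m/s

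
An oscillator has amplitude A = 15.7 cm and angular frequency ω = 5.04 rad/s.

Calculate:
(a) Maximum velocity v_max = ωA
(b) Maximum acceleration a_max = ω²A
v_max = ωA = 5.04×0.157 = 0.7913 m/s
a_max = ω²A = 5.04²×0.157 = 3.988 m/s²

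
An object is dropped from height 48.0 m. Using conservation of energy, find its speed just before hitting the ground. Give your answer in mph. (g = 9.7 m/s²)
mgh = ½mv² → v = √(2gh) = √(2×9.7×48) = 30.52 m/s = 68.26 mph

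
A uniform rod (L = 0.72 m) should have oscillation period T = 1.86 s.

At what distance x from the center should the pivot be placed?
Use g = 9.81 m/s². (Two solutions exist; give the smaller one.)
T = 2π√((L²/12 + x²)/(gx)). Let c = T²g/(4π²) = 0.8597.
x² − cx + L²/12 = 0 → x = (c − √(c² − L²/3))/2 = 0.05359 m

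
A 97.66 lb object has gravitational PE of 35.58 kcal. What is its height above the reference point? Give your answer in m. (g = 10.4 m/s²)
PE = mgh → h = PE/(mg) = 1.489e+05 J / (44.3 kg × 10.4 m/s²) = 323.1 m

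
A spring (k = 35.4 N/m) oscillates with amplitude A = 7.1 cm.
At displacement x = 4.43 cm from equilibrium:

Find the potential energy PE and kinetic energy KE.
E_total = ½kA² = ½×35.4×(0.071)² = 0.08923 J
PE = ½kx² = ½×35.4×(0.0443)² = 0.03474 J
KE = E_total − PE = 0.05449 J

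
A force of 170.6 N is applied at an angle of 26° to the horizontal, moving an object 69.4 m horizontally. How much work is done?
W = Fd cosθ = 170.6×69.4×cos(26°) = 10641.0 J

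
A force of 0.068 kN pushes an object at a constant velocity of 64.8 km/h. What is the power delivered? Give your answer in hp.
P = Fv = 68 N × 18 m/s = 1224 W = 1.641 hp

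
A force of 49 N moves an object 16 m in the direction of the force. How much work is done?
W = Fd = 49×16 = 784.0 J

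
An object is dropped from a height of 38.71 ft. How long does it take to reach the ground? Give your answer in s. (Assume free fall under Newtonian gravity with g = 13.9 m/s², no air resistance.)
t = √(2h/g) (with unit conversion) = 1.303 s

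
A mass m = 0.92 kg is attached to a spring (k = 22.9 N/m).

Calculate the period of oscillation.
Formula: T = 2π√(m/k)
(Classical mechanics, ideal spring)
T = 2π√(m/k) = 2π√(0.92/22.9) = 1.259 s; f = 1/T = 0.794 Hz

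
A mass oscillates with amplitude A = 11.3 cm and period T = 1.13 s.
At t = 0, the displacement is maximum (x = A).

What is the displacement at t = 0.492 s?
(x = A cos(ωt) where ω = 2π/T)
ω = 2π/T = 2π/1.13 = 5.56 rad/s
x = A cos(ωt) = 11.3×cos(5.56×0.492) = -10.38 cm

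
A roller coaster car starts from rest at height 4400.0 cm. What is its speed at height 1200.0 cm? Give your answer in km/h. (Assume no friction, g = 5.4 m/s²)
mgh₁ = ½mv₂² + mgh₂ → v₂ = √(2g(h₁−h₂)) = √(2×5.4×(44−12)) = 18.59 m/s = 66.93 km/h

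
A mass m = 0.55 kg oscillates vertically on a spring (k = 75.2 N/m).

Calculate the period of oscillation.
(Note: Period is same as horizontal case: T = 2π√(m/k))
T = 2π√(m/k) = 2π√(0.55/75.2) = 0.5373 s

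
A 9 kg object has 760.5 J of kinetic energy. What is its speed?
KE = ½mv² → v = √(2KE/m) = √(2×760.5/9) = 13.0 m/s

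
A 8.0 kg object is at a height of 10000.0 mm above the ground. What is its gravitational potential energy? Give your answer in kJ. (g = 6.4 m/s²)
PE = mgh = 8 kg × 6.4 m/s² × 10 m = 512 J = 0.512 kJ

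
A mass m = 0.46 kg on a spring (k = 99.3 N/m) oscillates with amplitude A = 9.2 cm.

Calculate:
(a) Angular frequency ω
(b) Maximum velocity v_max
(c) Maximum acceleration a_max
ω = √(k/m) = √(99.3/0.46) = 14.69 rad/s
v_max = ωA = 14.69×0.092 = 1.352 m/s
a_max = ω²A = 14.69²×0.092 = 19.86 m/s²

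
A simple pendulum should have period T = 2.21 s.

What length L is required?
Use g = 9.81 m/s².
T = 2π√(L/g) → L = g(T/2π)² = 9.81×(2.21/2π)² = 1.214 m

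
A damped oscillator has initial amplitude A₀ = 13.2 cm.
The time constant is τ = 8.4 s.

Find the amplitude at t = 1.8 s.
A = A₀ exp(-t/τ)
A = A₀ exp(−t/τ) = 13.2×exp(−1.8/8.4) = 10.65 cm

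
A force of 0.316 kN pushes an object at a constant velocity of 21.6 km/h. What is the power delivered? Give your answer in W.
P = Fv = 316 N × 6 m/s = 1896 W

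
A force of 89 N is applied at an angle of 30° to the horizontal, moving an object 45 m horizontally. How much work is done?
W = Fd cosθ = 89×45×cos(30°) = 3468.4 J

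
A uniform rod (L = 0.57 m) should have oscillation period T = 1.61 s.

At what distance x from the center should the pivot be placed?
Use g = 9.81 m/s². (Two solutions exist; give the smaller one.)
T = 2π√((L²/12 + x²)/(gx)). Let c = T²g/(4π²) = 0.6441.
x² − cx + L²/12 = 0 → x = (c − √(c² − L²/3))/2 = 0.04521 m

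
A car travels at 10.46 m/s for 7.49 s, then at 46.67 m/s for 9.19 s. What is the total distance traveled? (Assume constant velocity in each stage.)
d₁ = v₁t₁ = 10.46 × 7.49 = 78.3454 m
d₂ = v₂t₂ = 46.67 × 9.19 = 428.897 m
d_total = 78.3454 + 428.897 = 507.24 m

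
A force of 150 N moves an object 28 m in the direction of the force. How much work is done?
W = Fd = 150×28 = 4200.0 J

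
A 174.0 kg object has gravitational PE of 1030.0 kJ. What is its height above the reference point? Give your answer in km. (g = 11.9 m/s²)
PE = mgh → h = PE/(mg) = 1.03e+06 J / (174 kg × 11.9 m/s²) = 497.4 m = 0.4974 km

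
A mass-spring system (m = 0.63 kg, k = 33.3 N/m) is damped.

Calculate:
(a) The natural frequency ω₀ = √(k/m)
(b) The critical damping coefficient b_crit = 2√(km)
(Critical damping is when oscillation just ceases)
ω₀ = √(k/m) = √(33.3/0.63) = 7.27 rad/s
b_crit = 2√(km) = 2√(33.3×0.63) = 9.161 kg/s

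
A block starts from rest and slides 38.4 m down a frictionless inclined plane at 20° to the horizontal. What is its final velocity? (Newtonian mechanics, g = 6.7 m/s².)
a = g sin(θ) = 6.7 × sin(20°) = 2.29 m/s²
v = √(2ad) = √(2 × 2.29 × 38.4) = 13.27 m/s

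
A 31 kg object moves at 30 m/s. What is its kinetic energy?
KE = ½mv² = ½×31×30² = 13950.0 J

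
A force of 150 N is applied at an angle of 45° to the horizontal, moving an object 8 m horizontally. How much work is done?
W = Fd cosθ = 150×8×cos(45°) = 848.53 J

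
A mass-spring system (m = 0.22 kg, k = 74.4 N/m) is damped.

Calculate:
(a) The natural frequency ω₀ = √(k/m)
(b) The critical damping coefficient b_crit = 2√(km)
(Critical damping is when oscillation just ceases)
ω₀ = √(k/m) = √(74.4/0.22) = 18.39 rad/s
b_crit = 2√(km) = 2√(74.4×0.22) = 8.091 kg/s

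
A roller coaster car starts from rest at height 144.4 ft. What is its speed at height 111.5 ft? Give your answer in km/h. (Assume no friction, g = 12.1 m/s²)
mgh₁ = ½mv₂² + mgh₂ → v₂ = √(2g(h₁−h₂)) = √(2×12.1×(44.01−33.99)) = 15.58 m/s = 56.08 km/h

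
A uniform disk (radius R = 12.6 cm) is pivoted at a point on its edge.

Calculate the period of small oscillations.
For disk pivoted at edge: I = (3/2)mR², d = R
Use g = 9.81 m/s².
I/m = (3/2)R² = 0.02381 m²; d = R = 0.126 m
T = 2π√((3/2)R²/(gR)) = 2π√(3R/(2g)) = 0.8721 s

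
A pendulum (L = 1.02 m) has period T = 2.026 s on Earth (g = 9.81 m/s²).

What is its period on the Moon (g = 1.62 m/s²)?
T = 2π√(L/g), so T_moon/T_earth = √(g_earth/g_moon)
T_moon = 2π√(1.02/1.62) = 4.986 s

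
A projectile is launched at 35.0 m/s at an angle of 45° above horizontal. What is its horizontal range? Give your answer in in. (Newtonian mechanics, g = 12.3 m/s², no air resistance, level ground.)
R = v₀² sin(2θ) / g (with unit conversion) = 3921.0 in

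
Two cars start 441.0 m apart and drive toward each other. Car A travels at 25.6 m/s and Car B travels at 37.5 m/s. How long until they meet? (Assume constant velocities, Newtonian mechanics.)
Combined speed: v_combined = 25.6 + 37.5 = 63.1 m/s
Time to meet: t = d/63.1 = 441.0/63.1 = 6.99 s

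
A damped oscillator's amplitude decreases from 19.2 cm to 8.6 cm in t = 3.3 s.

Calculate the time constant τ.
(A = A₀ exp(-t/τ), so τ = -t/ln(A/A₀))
A/A₀ = 8.6/19.2 = 0.4479; ln(A/A₀) = -0.8031
τ = −t/ln(A/A₀) = −3.3/-0.8031 = 4.109 s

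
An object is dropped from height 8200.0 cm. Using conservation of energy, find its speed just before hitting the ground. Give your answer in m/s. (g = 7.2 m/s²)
mgh = ½mv² → v = √(2gh) = √(2×7.2×82) = 34.36 m/s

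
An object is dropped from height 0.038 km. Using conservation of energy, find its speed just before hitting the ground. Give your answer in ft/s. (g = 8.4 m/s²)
mgh = ½mv² → v = √(2gh) = √(2×8.4×38) = 25.27 m/s = 82.9 ft/s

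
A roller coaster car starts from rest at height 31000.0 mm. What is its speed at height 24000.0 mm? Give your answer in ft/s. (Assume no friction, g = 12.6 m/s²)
mgh₁ = ½mv₂² + mgh₂ → v₂ = √(2g(h₁−h₂)) = √(2×12.6×(31−24)) = 13.28 m/s = 43.57 ft/s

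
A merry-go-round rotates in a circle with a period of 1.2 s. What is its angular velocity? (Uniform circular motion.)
ω = 2π/T = 2π/1.2 = 5.236 rad/s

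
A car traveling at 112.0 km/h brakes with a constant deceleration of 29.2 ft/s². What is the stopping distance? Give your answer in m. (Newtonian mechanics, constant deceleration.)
d = v₀² / (2a) (with unit conversion) = 54.38 m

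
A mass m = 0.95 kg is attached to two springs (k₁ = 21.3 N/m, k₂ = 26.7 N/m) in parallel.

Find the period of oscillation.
k_eq = k₁+k₂ = 48 N/m
T = 2π√(m/k_eq) = 2π√(0.95/48) = 0.8839 s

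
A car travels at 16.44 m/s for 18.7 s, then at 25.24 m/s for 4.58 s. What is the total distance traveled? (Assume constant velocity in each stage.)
d₁ = v₁t₁ = 16.44 × 18.7 = 307.428 m
d₂ = v₂t₂ = 25.24 × 4.58 = 115.599 m
d_total = 307.428 + 115.599 = 423.03 m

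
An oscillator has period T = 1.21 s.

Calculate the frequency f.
f = 1/T = 1/1.21 = 0.8264 Hz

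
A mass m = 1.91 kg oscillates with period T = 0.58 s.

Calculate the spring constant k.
T = 2π√(m/k) → k = m(2π/T)² = 1.91×(2π/0.58)² = 224.1 N/m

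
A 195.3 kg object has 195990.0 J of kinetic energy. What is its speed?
KE = ½mv² → v = √(2KE/m) = √(2×195990.0/195.3) = 44.8 m/s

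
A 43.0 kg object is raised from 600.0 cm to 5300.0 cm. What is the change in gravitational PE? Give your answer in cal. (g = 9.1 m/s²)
ΔPE = mg(h₂ − h₁) = 43 kg × 9.1 m/s² × (53 − 6) m = 1.839e+04 J = 4396.0 cal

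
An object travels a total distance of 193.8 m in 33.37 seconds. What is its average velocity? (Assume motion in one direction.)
v_avg = Δd / Δt = 193.8 / 33.37 = 5.81 m/s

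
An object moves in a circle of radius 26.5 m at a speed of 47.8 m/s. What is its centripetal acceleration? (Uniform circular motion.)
a_c = v²/r = 47.8²/26.5 = 2284.84/26.5 = 86.22 m/s²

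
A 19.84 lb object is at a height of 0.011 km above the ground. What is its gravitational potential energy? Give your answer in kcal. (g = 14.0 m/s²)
PE = mgh = 8.999 kg × 14.0 m/s² × 11 m = 1386 J = 0.3312 kcal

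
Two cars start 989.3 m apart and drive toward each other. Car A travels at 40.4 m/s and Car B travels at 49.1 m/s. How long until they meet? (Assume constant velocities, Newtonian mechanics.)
Combined speed: v_combined = 40.4 + 49.1 = 89.5 m/s
Time to meet: t = d/89.5 = 989.3/89.5 = 11.05 s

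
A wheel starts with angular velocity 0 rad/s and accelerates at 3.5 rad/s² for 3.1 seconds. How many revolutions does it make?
θ = ω₀t + ½αt² = 0×3.1 + ½×3.5×3.1² = 16.82 rad
Revolutions = θ/(2π) = 16.82/(2π) = 2.68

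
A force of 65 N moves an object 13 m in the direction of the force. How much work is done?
W = Fd = 65×13 = 845.0 J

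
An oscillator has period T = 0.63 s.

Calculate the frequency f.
f = 1/T = 1/0.63 = 1.587 Hz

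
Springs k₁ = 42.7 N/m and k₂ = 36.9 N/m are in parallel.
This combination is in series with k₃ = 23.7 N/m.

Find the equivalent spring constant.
k₁₂ = k₁ + k₂ = 79.6 N/m (parallel)
1/k_eq = 1/k₁₂ + 1/k₃ → k_eq = 18.26 N/m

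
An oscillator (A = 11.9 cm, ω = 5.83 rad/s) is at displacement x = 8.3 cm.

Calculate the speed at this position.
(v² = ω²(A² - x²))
v = ω√(A² − x²) = 5.83×√(0.119² − 0.083²) = 0.4972 m/s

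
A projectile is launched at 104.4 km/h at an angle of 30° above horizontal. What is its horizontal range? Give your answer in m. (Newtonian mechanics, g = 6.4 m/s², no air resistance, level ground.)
R = v₀² sin(2θ) / g (with unit conversion) = 113.8 m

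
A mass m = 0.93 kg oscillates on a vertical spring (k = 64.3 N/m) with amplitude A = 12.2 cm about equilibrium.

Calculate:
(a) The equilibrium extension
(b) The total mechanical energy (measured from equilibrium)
x_eq = mg/k = 0.93×9.81/64.3 = 0.1419 m = 14.19 cm
E = ½kA² = ½×64.3×(0.122)² = 0.4785 J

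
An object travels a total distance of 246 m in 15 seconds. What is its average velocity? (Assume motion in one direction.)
v_avg = Δd / Δt = 246 / 15 = 16.4 m/s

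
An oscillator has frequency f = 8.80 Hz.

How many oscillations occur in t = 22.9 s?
n = f×t = 8.8×22.9 = 201.5 oscillations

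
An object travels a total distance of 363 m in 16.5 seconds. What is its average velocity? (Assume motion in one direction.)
v_avg = Δd / Δt = 363 / 16.5 = 22.0 m/s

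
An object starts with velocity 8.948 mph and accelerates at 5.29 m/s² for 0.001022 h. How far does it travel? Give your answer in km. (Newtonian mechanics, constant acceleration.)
d = v₀t + ½at² (with unit conversion) = 0.05052 km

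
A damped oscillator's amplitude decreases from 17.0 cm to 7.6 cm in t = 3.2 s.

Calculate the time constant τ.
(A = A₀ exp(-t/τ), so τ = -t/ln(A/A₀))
A/A₀ = 7.6/17.0 = 0.4471; ln(A/A₀) = -0.8051
τ = −t/ln(A/A₀) = −3.2/-0.8051 = 3.975 s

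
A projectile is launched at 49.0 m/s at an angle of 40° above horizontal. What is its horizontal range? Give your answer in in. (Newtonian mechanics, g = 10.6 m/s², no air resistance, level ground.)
R = v₀² sin(2θ) / g (with unit conversion) = 8782.0 in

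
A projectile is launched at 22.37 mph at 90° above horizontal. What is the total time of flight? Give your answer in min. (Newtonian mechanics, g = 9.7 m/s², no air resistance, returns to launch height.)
T = 2v₀sin(θ)/g (with unit conversion) = 0.03437 min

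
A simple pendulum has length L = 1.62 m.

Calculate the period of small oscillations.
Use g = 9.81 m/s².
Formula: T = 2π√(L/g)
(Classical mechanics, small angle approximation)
T = 2π√(L/g) = 2π√(1.62/9.81) = 2.553 s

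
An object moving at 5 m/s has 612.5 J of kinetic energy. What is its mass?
KE = ½mv² → m = 2KE/v² = 2×612.5/5² = 49.0 kg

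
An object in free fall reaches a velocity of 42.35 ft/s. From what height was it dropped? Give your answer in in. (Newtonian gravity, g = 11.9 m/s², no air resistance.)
h = v²/(2g) (with unit conversion) = 275.6 in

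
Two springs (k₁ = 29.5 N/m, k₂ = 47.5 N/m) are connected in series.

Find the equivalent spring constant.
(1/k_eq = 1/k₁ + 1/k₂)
1/k_eq = 1/29.5 + 1/47.5 = 0.054951; k_eq = 18.2 N/m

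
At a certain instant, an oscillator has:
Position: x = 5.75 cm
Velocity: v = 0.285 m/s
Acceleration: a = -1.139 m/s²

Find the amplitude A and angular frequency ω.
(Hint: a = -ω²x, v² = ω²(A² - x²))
a = −ω²x → ω = √(|a|/x) = √(1.139/0.0575) = 4.451 rad/s
v² = ω²(A² − x²) → A = √(x² + v²/ω²) = √(0.0575² + 0.285²/4.451²) = 0.08606 m = 8.606 cm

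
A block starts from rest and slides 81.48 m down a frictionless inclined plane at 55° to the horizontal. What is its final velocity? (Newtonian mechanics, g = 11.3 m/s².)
a = g sin(θ) = 11.3 × sin(55°) = 9.26 m/s²
v = √(2ad) = √(2 × 9.26 × 81.48) = 38.84 m/s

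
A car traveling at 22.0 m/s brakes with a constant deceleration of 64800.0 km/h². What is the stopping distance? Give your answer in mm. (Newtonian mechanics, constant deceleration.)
d = v₀² / (2a) (with unit conversion) = 48400.0 mm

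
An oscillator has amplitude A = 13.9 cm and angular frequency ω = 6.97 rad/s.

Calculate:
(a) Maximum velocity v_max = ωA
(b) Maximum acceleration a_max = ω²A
v_max = ωA = 6.97×0.139 = 0.9688 m/s
a_max = ω²A = 6.97²×0.139 = 6.753 m/s²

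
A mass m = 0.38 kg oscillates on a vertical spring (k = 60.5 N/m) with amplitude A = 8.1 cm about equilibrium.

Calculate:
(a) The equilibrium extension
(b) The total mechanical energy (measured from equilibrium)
x_eq = mg/k = 0.38×9.81/60.5 = 0.06162 m = 6.162 cm
E = ½kA² = ½×60.5×(0.081)² = 0.1985 J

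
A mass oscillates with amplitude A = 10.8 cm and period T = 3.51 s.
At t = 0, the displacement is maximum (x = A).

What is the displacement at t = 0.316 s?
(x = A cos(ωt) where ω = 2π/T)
ω = 2π/T = 2π/3.51 = 1.79 rad/s
x = A cos(ωt) = 10.8×cos(1.79×0.316) = 9.118 cm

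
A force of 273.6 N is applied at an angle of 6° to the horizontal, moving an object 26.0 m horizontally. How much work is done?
W = Fd cosθ = 273.6×26.0×cos(6°) = 7074.6 J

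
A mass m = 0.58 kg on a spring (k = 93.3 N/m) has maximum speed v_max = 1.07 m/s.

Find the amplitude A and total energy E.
½mv²_max = ½kA² → A = v_max√(m/k) = 1.07×√(0.58/93.3) = 0.08436 m = 8.436 cm
E = ½mv²_max = ½×0.58×1.07² = 0.332 J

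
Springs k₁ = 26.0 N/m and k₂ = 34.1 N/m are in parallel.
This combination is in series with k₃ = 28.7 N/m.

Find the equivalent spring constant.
k₁₂ = k₁ + k₂ = 60.1 N/m (parallel)
1/k_eq = 1/k₁₂ + 1/k₃ → k_eq = 19.42 N/m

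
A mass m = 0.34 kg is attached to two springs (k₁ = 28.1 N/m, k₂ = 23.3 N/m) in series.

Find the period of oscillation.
k_eq = k₁k₂/(k₁+k₂) = 12.74 N/m
T = 2π√(m/k_eq) = 2π√(0.34/12.74) = 1.027 s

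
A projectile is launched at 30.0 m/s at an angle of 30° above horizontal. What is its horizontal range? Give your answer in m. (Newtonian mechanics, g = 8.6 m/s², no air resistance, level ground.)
R = v₀² sin(2θ) / g = 90.63 m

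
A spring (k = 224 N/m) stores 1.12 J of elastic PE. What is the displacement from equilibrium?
PE = ½kx² → x = √(2PE/k) = √(2×1.12/224) = 0.1 m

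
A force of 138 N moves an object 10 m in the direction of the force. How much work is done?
W = Fd = 138×10 = 1380.0 J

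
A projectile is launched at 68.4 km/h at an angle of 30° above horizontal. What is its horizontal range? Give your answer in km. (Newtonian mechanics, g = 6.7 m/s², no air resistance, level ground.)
R = v₀² sin(2θ) / g (with unit conversion) = 0.04666 km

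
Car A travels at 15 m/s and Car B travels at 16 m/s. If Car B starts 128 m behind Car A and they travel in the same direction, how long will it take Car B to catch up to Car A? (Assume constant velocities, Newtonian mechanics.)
Relative speed: v_rel = 16 - 15 = 1 m/s
Time to catch: t = d₀/v_rel = 128/1 = 128.0 s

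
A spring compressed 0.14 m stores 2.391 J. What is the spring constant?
PE = ½kx² → k = 2PE/x² = 2×2.391/0.14² = 244.0 N/m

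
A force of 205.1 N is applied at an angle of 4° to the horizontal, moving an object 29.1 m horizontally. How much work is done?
W = Fd cosθ = 205.1×29.1×cos(4°) = 5953.9 J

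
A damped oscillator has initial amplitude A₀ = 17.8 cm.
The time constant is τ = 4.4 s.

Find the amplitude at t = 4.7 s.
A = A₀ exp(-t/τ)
A = A₀ exp(−t/τ) = 17.8×exp(−4.7/4.4) = 6.117 cm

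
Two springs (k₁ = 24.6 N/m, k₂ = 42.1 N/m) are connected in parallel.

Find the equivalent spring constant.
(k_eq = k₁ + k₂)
k_eq = k₁ + k₂ = 24.6 + 42.1 = 66.7 N/m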